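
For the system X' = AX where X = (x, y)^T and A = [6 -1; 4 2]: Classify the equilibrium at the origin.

A = [[6,-1],[4,2]]; det(A-λI) = λ^2 - 8λ + 16.
repeated λ = 4 with a single eigenvector.

unstable improper node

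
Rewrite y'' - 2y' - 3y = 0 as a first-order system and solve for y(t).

Let x_1 = y, x_2 = y'. Then x_1' = x_2 and x_2' = 3x_1 + 2x_2.
A = [[0,1],[3,2]]; det(A-λI) = λ^2 - 2λ - 3.
Eigenvalues λ = -1, 3 with eigenvectors (1,-1), (1,3).

y(t) = c_1e^(-t) + c_2e^(3t)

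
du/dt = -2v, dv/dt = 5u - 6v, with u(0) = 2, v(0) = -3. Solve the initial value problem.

Coefficient matrix A = [[0, -2], [5, -6]].
Characteristic polynomial det(A - λI) = λ^2 + 6λ + 10 = 0.
Eigenvalues λ = -3 ± i (complex conjugate pair).
For λ=-3+i: an eigenvector is (-1,-2) - i(1,1) = (-1 - i, -2 - i).
A real fundamental pair from Re and Im of e^((-3+i)t)v: X_1 = e^(-3t)(cos(t)·(-1,-2) + sin(t)·(1,1)), X_2 = e^(-3t)(sin(t)·(-1,-2) - cos(t)·(1,1)).
General solution: K_1X_1 + K_2X_2.
Applying u(0)=2, v(0)=-3 gives K_1=5, K_2=-7.

u(t) = 12e^(-3t)sin(t) + 2e^(-3t)cos(t), v(t) = 19e^(-3t)sin(t) - 3e^(-3t)cos(t)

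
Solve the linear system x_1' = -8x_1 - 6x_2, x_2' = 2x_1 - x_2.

x_1(t) = -3C_1e^(-4t) + 2C_2e^(-5t), x_2(t) = 2C_1e^(-4t) - C_2e^(-5t)

Coefficient matrix A = [[-8, -6], [2, -1]].
Characteristic polynomial det(A - λI) = λ^2 + 9λ + 20 = 0.
Eigenvalues λ = -4, -5.
For λ=-4: (A-λI) row 1 is [-4, -6], so an eigenvector is (-3, 2).
For λ=-5: (A-λI) row 1 is [-3, -6], so an eigenvector is (2, -1).
General solution: C_1e^(-4t)(-3,2) + C_2e^(-5t)(2,-1).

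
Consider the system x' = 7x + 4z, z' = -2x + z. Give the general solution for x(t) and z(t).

x(t) = -2c_1e^(5t) + c_2e^(3t), z(t) = c_1e^(5t) - c_2e^(3t)

Coefficient matrix A = [[7, 4], [-2, 1]].
Characteristic polynomial det(A - λI) = λ^2 - 8λ + 15 = 0.
Eigenvalues λ = 5, 3.
For λ=5: (A-λI) row 1 is [2, 4], so an eigenvector is (-2, 1).
For λ=3: (A-λI) row 1 is [4, 4], so an eigenvector is (1, -1).
General solution: c_1e^(5t)(-2,1) + c_2e^(3t)(1,-1).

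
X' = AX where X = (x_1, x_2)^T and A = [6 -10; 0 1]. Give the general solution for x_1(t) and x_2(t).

Coefficient matrix A = [[6, -10], [0, 1]].
Characteristic polynomial det(A - λI) = λ^2 - 7λ + 6 = 0.
Eigenvalues λ = 1, 6.
For λ=1: (A-λI) row 1 is [5, -10], so an eigenvector is (2, 1).
For λ=6: (A-λI) row 1 is [0, -10], so an eigenvector is (1, 0).
General solution: C_1e^(t)(2,1) + C_2e^(6t)(1,0).

x_1(t) = 2C_1e^(t) + C_2e^(6t), x_2(t) = C_1e^(t)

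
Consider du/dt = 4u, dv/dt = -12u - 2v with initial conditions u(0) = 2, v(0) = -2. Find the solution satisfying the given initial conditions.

u(t) = 2e^(4t), v(t) = -4e^(4t) + 2e^(-2t)

Coefficient matrix A = [[4, 0], [-12, -2]].
Characteristic polynomial det(A - λI) = λ^2 - 2λ - 8 = 0.
Eigenvalues λ = 4, -2.
For λ=4: (A-λI) row 2 is [-12, -6], so an eigenvector is (1, -2).
For λ=-2: (A-λI) row 1 is [6, 0], so an eigenvector is (0, 1).
General solution: C_1e^(4t)(1,-2) + C_2e^(-2t)(0,1).
Applying u(0)=2, v(0)=-2 gives C_1=2, C_2=2.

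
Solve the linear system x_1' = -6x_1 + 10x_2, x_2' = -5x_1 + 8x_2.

x_1(t) = c_1e^(t)sin(t) - 3c_1e^(t)cos(t) - 3c_2e^(t)sin(t) - c_2e^(t)cos(t), x_2(t) = c_1e^(t)sin(t) - 2c_1e^(t)cos(t) - 2c_2e^(t)sin(t) - c_2e^(t)cos(t)

Coefficient matrix A = [[-6, 10], [-5, 8]].
Characteristic polynomial det(A - λI) = λ^2 - 2λ + 2 = 0.
Eigenvalues λ = 1 ± i (complex conjugate pair).
For λ=1+i: an eigenvector is (-3,-2) - i(1,1) = (-3 - i, -2 - i).
A real fundamental pair from Re and Im of e^((1+i)t)v: X_1 = e^(t)(cos(t)·(-3,-2) + sin(t)·(1,1)), X_2 = e^(t)(sin(t)·(-3,-2) - cos(t)·(1,1)).
General solution: c_1X_1 + c_2X_2.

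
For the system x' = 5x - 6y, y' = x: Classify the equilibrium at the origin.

unstable node

A = [[5,-6],[1,0]]; det(A-λI) = λ^2 - 5λ + 6.
λ = 3, 2: both positive.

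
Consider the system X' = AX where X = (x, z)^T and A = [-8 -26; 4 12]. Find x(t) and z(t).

x(t) = -3K_1e^(2t)sin(2t) - 2K_1e^(2t)cos(2t) - 2K_2e^(2t)sin(2t) + 3K_2e^(2t)cos(2t), z(t) = K_1e^(2t)sin(2t) + K_1e^(2t)cos(2t) + K_2e^(2t)sin(2t) - K_2e^(2t)cos(2t)

Coefficient matrix A = [[-8, -26], [4, 12]].
Characteristic polynomial det(A - λI) = λ^2 - 4λ + 8 = 0.
Eigenvalues λ = 2 ± 2i (complex conjugate pair).
For λ=2+2i: an eigenvector is (-2,1) - i(-3,1) = (-2 + 3i, 1 - i).
A real fundamental pair from Re and Im of e^((2+2i)t)v: X_1 = e^(2t)(cos(2t)·(-2,1) + sin(2t)·(-3,1)), X_2 = e^(2t)(sin(2t)·(-2,1) - cos(2t)·(-3,1)).
General solution: K_1X_1 + K_2X_2.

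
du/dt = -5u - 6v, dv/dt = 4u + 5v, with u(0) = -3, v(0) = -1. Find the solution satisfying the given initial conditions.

Coefficient matrix A = [[-5, -6], [4, 5]].
Characteristic polynomial det(A - λI) = λ^2 - 1 = 0.
Eigenvalues λ = -1, 1.
For λ=-1: (A-λI) row 1 is [-4, -6], so an eigenvector is (-3, 2).
For λ=1: (A-λI) row 1 is [-6, -6], so an eigenvector is (1, -1).
General solution: K_1e^(-t)(-3,2) + K_2e^(t)(1,-1).
Applying u(0)=-3, v(0)=-1 gives K_1=4, K_2=9.

u(t) = 9e^(t) - 12e^(-t), v(t) = -9e^(t) + 8e^(-t)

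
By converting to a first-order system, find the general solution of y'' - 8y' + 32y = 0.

y(t) = C_1e^(4t)cos(4t) + C_2e^(4t)sin(4t)

Let x_1 = y, x_2 = y'. Then x_1' = x_2 and x_2' = -32x_1 + 8x_2.
A = [[0,1],[-32,8]]; det(A-λI) = λ^2 - 8λ + 32.
Eigenvalues λ = 4 ± 4i.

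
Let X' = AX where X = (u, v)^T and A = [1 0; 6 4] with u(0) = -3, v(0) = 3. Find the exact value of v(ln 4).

A = [[1,0],[6,4]]; eigenvalues λ = 1, 4.
Eigenvectors: (-1,2) for λ=1, (0,1) for λ=4.
From the initial condition, c_1 = 3, c_2 = -3.
v(ln 4) = (3)(4^1)(2) + (-3)(4^4)(1) = -744.

-744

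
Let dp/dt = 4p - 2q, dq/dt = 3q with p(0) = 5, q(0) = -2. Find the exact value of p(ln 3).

621

A = [[4,-2],[0,3]]; eigenvalues λ = 3, 4.
Eigenvectors: (-2,-1) for λ=3, (1,0) for λ=4.
From the initial condition, c_1 = 2, c_2 = 9.
p(ln 3) = (2)(3^3)(-2) + (9)(3^4)(1) = 621.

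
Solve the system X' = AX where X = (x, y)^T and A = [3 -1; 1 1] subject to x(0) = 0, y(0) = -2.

Coefficient matrix A = [[3, -1], [1, 1]].
Characteristic polynomial det(A - λI) = λ^2 - 4λ + 4 = 0.
Single eigenvalue λ = 2 with algebraic multiplicity 2.
Eigenvector v = (1,1); generalized eigenvector w with (A-λI)w=v is (-1,-2).
General solution: e^(2t)[c_1·v + c_2·(t·v + w)].
Applying x(0)=0, y(0)=-2 gives c_1=2, c_2=2.

x(t) = 2te^(2t), y(t) = 2te^(2t) - 2e^(2t)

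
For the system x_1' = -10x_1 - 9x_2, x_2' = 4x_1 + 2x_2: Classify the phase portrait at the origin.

A = [[-10,-9],[4,2]]; det(A-λI) = λ^2 + 8λ + 16.
repeated λ = -4 with a single eigenvector.

stable improper node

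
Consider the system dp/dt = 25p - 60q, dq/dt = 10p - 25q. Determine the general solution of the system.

Coefficient matrix A = [[25, -60], [10, -25]].
Characteristic polynomial det(A - λI) = λ^2 - 25 = 0.
Eigenvalues λ = 5, -5.
For λ=5: (A-λI) row 1 is [20, -60], so an eigenvector is (3, 1).
For λ=-5: (A-λI) row 1 is [30, -60], so an eigenvector is (2, 1).
General solution: C_1e^(5t)(3,1) + C_2e^(-5t)(2,1).

p(t) = 3C_1e^(5t) + 2C_2e^(-5t), q(t) = C_1e^(5t) + C_2e^(-5t)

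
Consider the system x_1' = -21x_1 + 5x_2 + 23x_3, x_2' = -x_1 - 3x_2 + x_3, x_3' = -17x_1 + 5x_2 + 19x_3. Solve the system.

x_1(t) = -c_1e^(-3t) + 3c_2e^(-4t) + c_3e^(2t), x_2(t) = c_1e^(-3t) + c_2e^(-4t), x_3(t) = -c_1e^(-3t) + 2c_2e^(-4t) + c_3e^(2t)

Coefficient matrix A = [[-21, 5, 23], [-1, -3, 1], [-17, 5, 19]].
det(A - λI) = 0 gives eigenvalues λ = -3, -4, 2.
For λ=-3: eigenvector (-1,1,-1).
For λ=-4: eigenvector (3,1,2).
For λ=2: eigenvector (1,0,1).
General solution: c_1e^(-3t)(-1,1,-1) + c_2e^(-4t)(3,1,2) + c_3e^(2t)(1,0,1).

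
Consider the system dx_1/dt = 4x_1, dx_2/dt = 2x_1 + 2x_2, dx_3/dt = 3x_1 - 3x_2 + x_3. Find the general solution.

Coefficient matrix A = [[4, 0, 0], [2, 2, 0], [3, -3, 1]].
det(A - λI) = 0 gives eigenvalues λ = 4, 1, 2.
For λ=4: eigenvector (1,1,0).
For λ=1: eigenvector (0,0,1).
For λ=2: eigenvector (0,-1,3).
General solution: C_1e^(4t)(1,1,0) + C_2e^(t)(0,0,1) + C_3e^(2t)(0,-1,3).

x_1(t) = C_1e^(4t), x_2(t) = C_1e^(4t) - C_3e^(2t), x_3(t) = C_2e^(t) + 3C_3e^(2t)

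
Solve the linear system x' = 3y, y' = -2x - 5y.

x(t) = -3K_1e^(-2t) + K_2e^(-3t), y(t) = 2K_1e^(-2t) - K_2e^(-3t)

Coefficient matrix A = [[0, 3], [-2, -5]].
Characteristic polynomial det(A - λI) = λ^2 + 5λ + 6 = 0.
Eigenvalues λ = -2, -3.
For λ=-2: (A-λI) row 1 is [2, 3], so an eigenvector is (-3, 2).
For λ=-3: (A-λI) row 1 is [3, 3], so an eigenvector is (1, -1).
General solution: K_1e^(-2t)(-3,2) + K_2e^(-3t)(1,-1).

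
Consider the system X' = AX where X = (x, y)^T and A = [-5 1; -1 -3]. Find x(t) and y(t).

Coefficient matrix A = [[-5, 1], [-1, -3]].
Characteristic polynomial det(A - λI) = λ^2 + 8λ + 16 = 0.
Single eigenvalue λ = -4 with algebraic multiplicity 2.
Eigenvector v = (-1,-1); generalized eigenvector w with (A-λI)w=v is (3,2).
General solution: e^(-4t)[K_1·v + K_2·(t·v + w)].

x(t) = -K_1e^(-4t) - K_2te^(-4t) + 3K_2e^(-4t), y(t) = -K_1e^(-4t) - K_2te^(-4t) + 2K_2e^(-4t)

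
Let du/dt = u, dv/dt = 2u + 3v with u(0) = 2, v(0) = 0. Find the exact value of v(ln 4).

A = [[1,0],[2,3]]; eigenvalues λ = 3, 1.
Eigenvectors: (0,1) for λ=3, (1,-1) for λ=1.
From the initial condition, c_1 = 2, c_2 = 2.
v(ln 4) = (2)(4^3)(1) + (2)(4^1)(-1) = 120.

120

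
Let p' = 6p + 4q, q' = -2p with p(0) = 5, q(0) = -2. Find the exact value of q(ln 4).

A = [[6,4],[-2,0]]; eigenvalues λ = 4, 2.
Eigenvectors: (2,-1) for λ=4, (1,-1) for λ=2.
From the initial condition, c_1 = 3, c_2 = -1.
q(ln 4) = (3)(4^4)(-1) + (-1)(4^2)(-1) = -752.

-752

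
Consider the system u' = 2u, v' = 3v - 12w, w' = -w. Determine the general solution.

Coefficient matrix A = [[2, 0, 0], [0, 3, -12], [0, 0, -1]].
det(A - λI) = 0 gives eigenvalues λ = 2, -1, 3.
For λ=2: eigenvector (1,0,0).
For λ=-1: eigenvector (0,3,1).
For λ=3: eigenvector (0,1,0).
General solution: K_1e^(2t)(1,0,0) + K_2e^(-t)(0,3,1) + K_3e^(3t)(0,1,0).

u(t) = K_1e^(2t), v(t) = 3K_2e^(-t) + K_3e^(3t), w(t) = K_2e^(-t)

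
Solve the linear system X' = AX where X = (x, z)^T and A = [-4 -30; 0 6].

Coefficient matrix A = [[-4, -30], [0, 6]].
Characteristic polynomial det(A - λI) = λ^2 - 2λ - 24 = 0.
Eigenvalues λ = 6, -4.
For λ=6: (A-λI) row 1 is [-10, -30], so an eigenvector is (3, -1).
For λ=-4: (A-λI) row 1 is [0, -30], so an eigenvector is (-1, 0).
General solution: K_1e^(6t)(3,-1) + K_2e^(-4t)(-1,0).

x(t) = 3K_1e^(6t) - K_2e^(-4t), z(t) = -K_1e^(6t)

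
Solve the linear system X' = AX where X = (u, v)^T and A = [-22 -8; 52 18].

Coefficient matrix A = [[-22, -8], [52, 18]].
Characteristic polynomial det(A - λI) = λ^2 + 4λ + 20 = 0.
Eigenvalues λ = -2 ± 4i (complex conjugate pair).
For λ=-2+4i: an eigenvector is (-1,3) - i(-1,2) = (-1 + i, 3 - 2i).
A real fundamental pair from Re and Im of e^((-2+4i)t)v: X_1 = e^(-2t)(cos(4t)·(-1,3) + sin(4t)·(-1,2)), X_2 = e^(-2t)(sin(4t)·(-1,3) - cos(4t)·(-1,2)).
General solution: c_1X_1 + c_2X_2.

u(t) = -c_1e^(-2t)sin(4t) - c_1e^(-2t)cos(4t) - c_2e^(-2t)sin(4t) + c_2e^(-2t)cos(4t), v(t) = 2c_1e^(-2t)sin(4t) + 3c_1e^(-2t)cos(4t) + 3c_2e^(-2t)sin(4t) - 2c_2e^(-2t)cos(4t)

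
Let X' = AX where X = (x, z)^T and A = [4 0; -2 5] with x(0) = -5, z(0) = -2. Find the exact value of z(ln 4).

5632

A = [[4,0],[-2,5]]; eigenvalues λ = 5, 4.
Eigenvectors: (0,1) for λ=5, (1,2) for λ=4.
From the initial condition, c_1 = 8, c_2 = -5.
z(ln 4) = (8)(4^5)(1) + (-5)(4^4)(2) = 5632.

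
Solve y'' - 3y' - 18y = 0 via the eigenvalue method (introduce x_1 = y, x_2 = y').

y(t) = K_1e^(-3t) + K_2e^(6t)

Let x_1 = y, x_2 = y'. Then x_1' = x_2 and x_2' = 18x_1 + 3x_2.
A = [[0,1],[18,3]]; det(A-λI) = λ^2 - 3λ - 18.
Eigenvalues λ = -3, 6 with eigenvectors (1,-3), (1,6).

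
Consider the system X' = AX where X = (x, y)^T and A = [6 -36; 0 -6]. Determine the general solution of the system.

x(t) = c_1e^(6t) + 3c_2e^(-6t), y(t) = c_2e^(-6t)

Coefficient matrix A = [[6, -36], [0, -6]].
Characteristic polynomial det(A - λI) = λ^2 - 36 = 0.
Eigenvalues λ = 6, -6.
For λ=6: (A-λI) row 1 is [0, -36], so an eigenvector is (1, 0).
For λ=-6: (A-λI) row 1 is [12, -36], so an eigenvector is (3, 1).
General solution: c_1e^(6t)(1,0) + c_2e^(-6t)(3,1).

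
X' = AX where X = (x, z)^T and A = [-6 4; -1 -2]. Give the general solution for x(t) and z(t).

x(t) = 2K_1e^(-4t) + 2K_2te^(-4t) + 3K_2e^(-4t), z(t) = K_1e^(-4t) + K_2te^(-4t) + 2K_2e^(-4t)

Coefficient matrix A = [[-6, 4], [-1, -2]].
Characteristic polynomial det(A - λI) = λ^2 + 8λ + 16 = 0.
Single eigenvalue λ = -4 with algebraic multiplicity 2.
Eigenvector v = (2,1); generalized eigenvector w with (A-λI)w=v is (3,2).
General solution: e^(-4t)[K_1·v + K_2·(t·v + w)].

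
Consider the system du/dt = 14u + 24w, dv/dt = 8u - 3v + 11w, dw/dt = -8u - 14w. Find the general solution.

u(t) = -2c_1e^(2t) - 3c_3e^(-2t), v(t) = -c_1e^(2t) + c_2e^(-3t) - 2c_3e^(-2t), w(t) = c_1e^(2t) + 2c_3e^(-2t)

Coefficient matrix A = [[14, 0, 24], [8, -3, 11], [-8, 0, -14]].
det(A - λI) = 0 gives eigenvalues λ = 2, -3, -2.
For λ=2: eigenvector (-2,-1,1).
For λ=-3: eigenvector (0,1,0).
For λ=-2: eigenvector (-3,-2,2).
General solution: c_1e^(2t)(-2,-1,1) + c_2e^(-3t)(0,1,0) + c_3e^(-2t)(-3,-2,2).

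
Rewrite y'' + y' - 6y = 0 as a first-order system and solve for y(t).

y(t) = K_1e^(-3t) + K_2e^(2t)

Let x_1 = y, x_2 = y'. Then x_1' = x_2 and x_2' = 6x_1 - x_2.
A = [[0,1],[6,-1]]; det(A-λI) = λ^2 + λ - 6.
Eigenvalues λ = -3, 2 with eigenvectors (1,-3), (1,2).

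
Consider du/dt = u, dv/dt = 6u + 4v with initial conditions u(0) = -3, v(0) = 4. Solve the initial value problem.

u(t) = -3e^(t), v(t) = -2e^(4t) + 6e^(t)

Coefficient matrix A = [[1, 0], [6, 4]].
Characteristic polynomial det(A - λI) = λ^2 - 5λ + 4 = 0.
Eigenvalues λ = 1, 4.
For λ=1: (A-λI) row 2 is [6, 3], so an eigenvector is (1, -2).
For λ=4: (A-λI) row 1 is [-3, 0], so an eigenvector is (0, 1).
General solution: K_1e^(t)(1,-2) + K_2e^(4t)(0,1).
Applying u(0)=-3, v(0)=4 gives K_1=-3, K_2=-2.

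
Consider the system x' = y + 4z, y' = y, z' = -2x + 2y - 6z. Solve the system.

Coefficient matrix A = [[0, 1, 4], [0, 1, 0], [-2, 2, -6]].
det(A - λI) = 0 gives eigenvalues λ = -4, 1, -2.
For λ=-4: eigenvector (-1,0,1).
For λ=1: eigenvector (1,1,0).
For λ=-2: eigenvector (2,0,-1).
General solution: c_1e^(-4t)(-1,0,1) + c_2e^(t)(1,1,0) + c_3e^(-2t)(2,0,-1).

x(t) = -c_1e^(-4t) + c_2e^(t) + 2c_3e^(-2t), y(t) = c_2e^(t), z(t) = c_1e^(-4t) - c_3e^(-2t)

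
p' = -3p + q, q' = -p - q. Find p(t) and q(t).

p(t) = K_1e^(-2t) + K_2te^(-2t) - K_2e^(-2t), q(t) = K_1e^(-2t) + K_2te^(-2t)

Coefficient matrix A = [[-3, 1], [-1, -1]].
Characteristic polynomial det(A - λI) = λ^2 + 4λ + 4 = 0.
Single eigenvalue λ = -2 with algebraic multiplicity 2.
Eigenvector v = (1,1); generalized eigenvector w with (A-λI)w=v is (-1,0).
General solution: e^(-2t)[K_1·v + K_2·(t·v + w)].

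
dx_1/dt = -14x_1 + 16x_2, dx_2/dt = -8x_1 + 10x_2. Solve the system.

x_1(t) = 2C_1e^(-6t) - C_2e^(2t), x_2(t) = C_1e^(-6t) - C_2e^(2t)

Coefficient matrix A = [[-14, 16], [-8, 10]].
Characteristic polynomial det(A - λI) = λ^2 + 4λ - 12 = 0.
Eigenvalues λ = -6, 2.
For λ=-6: (A-λI) row 1 is [-8, 16], so an eigenvector is (2, 1).
For λ=2: (A-λI) row 1 is [-16, 16], so an eigenvector is (-1, -1).
General solution: C_1e^(-6t)(2,1) + C_2e^(2t)(-1,-1).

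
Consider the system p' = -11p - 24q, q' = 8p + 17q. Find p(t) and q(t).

p(t) = -3c_1e^(5t) - 2c_2e^(t), q(t) = 2c_1e^(5t) + c_2e^(t)

Coefficient matrix A = [[-11, -24], [8, 17]].
Characteristic polynomial det(A - λI) = λ^2 - 6λ + 5 = 0.
Eigenvalues λ = 5, 1.
For λ=5: (A-λI) row 1 is [-16, -24], so an eigenvector is (-3, 2).
For λ=1: (A-λI) row 1 is [-12, -24], so an eigenvector is (-2, 1).
General solution: c_1e^(5t)(-3,2) + c_2e^(t)(-2,1).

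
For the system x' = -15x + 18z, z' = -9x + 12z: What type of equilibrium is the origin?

A = [[-15,18],[-9,12]]; det(A-λI) = λ^2 + 3λ - 18.
λ = -6, 3: opposite signs.

saddle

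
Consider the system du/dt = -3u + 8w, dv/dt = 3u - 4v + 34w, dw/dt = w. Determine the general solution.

Coefficient matrix A = [[-3, 0, 8], [3, -4, 34], [0, 0, 1]].
det(A - λI) = 0 gives eigenvalues λ = -3, -4, 1.
For λ=-3: eigenvector (1,3,0).
For λ=-4: eigenvector (0,1,0).
For λ=1: eigenvector (2,8,1).
General solution: C_1e^(-3t)(1,3,0) + C_2e^(-4t)(0,1,0) + C_3e^(t)(2,8,1).

u(t) = C_1e^(-3t) + 2C_3e^(t), v(t) = 3C_1e^(-3t) + C_2e^(-4t) + 8C_3e^(t), w(t) = C_3e^(t)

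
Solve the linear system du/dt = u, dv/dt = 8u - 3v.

u(t) = K_1e^(t), v(t) = 2K_1e^(t) - K_2e^(-3t)

Coefficient matrix A = [[1, 0], [8, -3]].
Characteristic polynomial det(A - λI) = λ^2 + 2λ - 3 = 0.
Eigenvalues λ = 1, -3.
For λ=1: (A-λI) row 2 is [8, -4], so an eigenvector is (1, 2).
For λ=-3: (A-λI) row 1 is [4, 0], so an eigenvector is (0, -1).
General solution: K_1e^(t)(1,2) + K_2e^(-3t)(0,-1).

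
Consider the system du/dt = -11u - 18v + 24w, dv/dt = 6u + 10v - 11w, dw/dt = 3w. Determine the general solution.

u(t) = -3K_1e^(t) - 2K_2e^(-2t) + 3K_3e^(3t), v(t) = 2K_1e^(t) + K_2e^(-2t) - K_3e^(3t), w(t) = K_3e^(3t)

Coefficient matrix A = [[-11, -18, 24], [6, 10, -11], [0, 0, 3]].
det(A - λI) = 0 gives eigenvalues λ = 1, -2, 3.
For λ=1: eigenvector (-3,2,0).
For λ=-2: eigenvector (-2,1,0).
For λ=3: eigenvector (3,-1,1).
General solution: K_1e^(t)(-3,2,0) + K_2e^(-2t)(-2,1,0) + K_3e^(3t)(3,-1,1).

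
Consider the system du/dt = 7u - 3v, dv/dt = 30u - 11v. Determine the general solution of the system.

u(t) = -K_1e^(-2t)cos(3t) - K_2e^(-2t)sin(3t), v(t) = -K_1e^(-2t)sin(3t) - 3K_1e^(-2t)cos(3t) - 3K_2e^(-2t)sin(3t) + K_2e^(-2t)cos(3t)

Coefficient matrix A = [[7, -3], [30, -11]].
Characteristic polynomial det(A - λI) = λ^2 + 4λ + 13 = 0.
Eigenvalues λ = -2 ± 3i (complex conjugate pair).
For λ=-2+3i: an eigenvector is (-1,-3) - i(0,-1) = (-1, -3 + i).
A real fundamental pair from Re and Im of e^((-2+3i)t)v: X_1 = e^(-2t)(cos(3t)·(-1,-3) + sin(3t)·(0,-1)), X_2 = e^(-2t)(sin(3t)·(-1,-3) - cos(3t)·(0,-1)).
General solution: K_1X_1 + K_2X_2.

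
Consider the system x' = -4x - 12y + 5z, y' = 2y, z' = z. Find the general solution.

Coefficient matrix A = [[-4, -12, 5], [0, 2, 0], [0, 0, 1]].
det(A - λI) = 0 gives eigenvalues λ = -4, 2, 1.
For λ=-4: eigenvector (1,0,0).
For λ=2: eigenvector (-2,1,0).
For λ=1: eigenvector (1,0,1).
General solution: c_1e^(-4t)(1,0,0) + c_2e^(2t)(-2,1,0) + c_3e^(t)(1,0,1).

x(t) = c_1e^(-4t) - 2c_2e^(2t) + c_3e^(t), y(t) = c_2e^(2t), z(t) = c_3e^(t)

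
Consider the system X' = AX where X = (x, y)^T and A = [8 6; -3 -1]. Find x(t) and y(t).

x(t) = 2C_1e^(5t) + C_2e^(2t), y(t) = -C_1e^(5t) - C_2e^(2t)

Coefficient matrix A = [[8, 6], [-3, -1]].
Characteristic polynomial det(A - λI) = λ^2 - 7λ + 10 = 0.
Eigenvalues λ = 5, 2.
For λ=5: (A-λI) row 1 is [3, 6], so an eigenvector is (2, -1).
For λ=2: (A-λI) row 1 is [6, 6], so an eigenvector is (1, -1).
General solution: C_1e^(5t)(2,-1) + C_2e^(2t)(1,-1).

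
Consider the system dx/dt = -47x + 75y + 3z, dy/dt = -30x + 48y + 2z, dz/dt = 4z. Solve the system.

Coefficient matrix A = [[-47, 75, 3], [-30, 48, 2], [0, 0, 4]].
det(A - λI) = 0 gives eigenvalues λ = -2, 4, 3.
For λ=-2: eigenvector (5,3,0).
For λ=4: eigenvector (3,2,1).
For λ=3: eigenvector (3,2,0).
General solution: K_1e^(-2t)(5,3,0) + K_2e^(4t)(3,2,1) + K_3e^(3t)(3,2,0).

x(t) = 5K_1e^(-2t) + 3K_2e^(4t) + 3K_3e^(3t), y(t) = 3K_1e^(-2t) + 2K_2e^(4t) + 2K_3e^(3t), z(t) = K_2e^(4t)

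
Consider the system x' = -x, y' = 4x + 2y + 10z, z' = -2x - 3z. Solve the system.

Coefficient matrix A = [[-1, 0, 0], [4, 2, 10], [-2, 0, -3]].
det(A - λI) = 0 gives eigenvalues λ = -1, 2, -3.
For λ=-1: eigenvector (1,2,-1).
For λ=2: eigenvector (0,1,0).
For λ=-3: eigenvector (0,-2,1).
General solution: C_1e^(-t)(1,2,-1) + C_2e^(2t)(0,1,0) + C_3e^(-3t)(0,-2,1).

x(t) = C_1e^(-t), y(t) = 2C_1e^(-t) + C_2e^(2t) - 2C_3e^(-3t), z(t) = -C_1e^(-t) + C_3e^(-3t)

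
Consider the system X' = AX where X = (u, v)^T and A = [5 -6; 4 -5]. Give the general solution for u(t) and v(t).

Coefficient matrix A = [[5, -6], [4, -5]].
Characteristic polynomial det(A - λI) = λ^2 - 1 = 0.
Eigenvalues λ = 1, -1.
For λ=1: (A-λI) row 1 is [4, -6], so an eigenvector is (3, 2).
For λ=-1: (A-λI) row 1 is [6, -6], so an eigenvector is (-1, -1).
General solution: C_1e^(t)(3,2) + C_2e^(-t)(-1,-1).

u(t) = 3C_1e^(t) - C_2e^(-t), v(t) = 2C_1e^(t) - C_2e^(-t)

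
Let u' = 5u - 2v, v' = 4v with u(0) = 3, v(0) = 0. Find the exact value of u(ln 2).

A = [[5,-2],[0,4]]; eigenvalues λ = 4, 5.
Eigenvectors: (-2,-1) for λ=4, (1,0) for λ=5.
From the initial condition, c_1 = 0, c_2 = 3.
u(ln 2) = (0)(2^4)(-2) + (3)(2^5)(1) = 96.

96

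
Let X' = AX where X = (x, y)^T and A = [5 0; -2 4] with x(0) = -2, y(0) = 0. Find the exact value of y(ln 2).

64

A = [[5,0],[-2,4]]; eigenvalues λ = 5, 4.
Eigenvectors: (1,-2) for λ=5, (0,1) for λ=4.
From the initial condition, c_1 = -2, c_2 = -4.
y(ln 2) = (-2)(2^5)(-2) + (-4)(2^4)(1) = 64.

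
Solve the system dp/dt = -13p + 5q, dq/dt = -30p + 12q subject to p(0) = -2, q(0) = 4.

p(t) = 8e^(2t) - 10e^(-3t), q(t) = 24e^(2t) - 20e^(-3t)

Coefficient matrix A = [[-13, 5], [-30, 12]].
Characteristic polynomial det(A - λI) = λ^2 + λ - 6 = 0.
Eigenvalues λ = -3, 2.
For λ=-3: (A-λI) row 1 is [-10, 5], so an eigenvector is (-1, -2).
For λ=2: (A-λI) row 1 is [-15, 5], so an eigenvector is (-1, -3).
General solution: c_1e^(-3t)(-1,-2) + c_2e^(2t)(-1,-3).
Applying p(0)=-2, q(0)=4 gives c_1=10, c_2=-8.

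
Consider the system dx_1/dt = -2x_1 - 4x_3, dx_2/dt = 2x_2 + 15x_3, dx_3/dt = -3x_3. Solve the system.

x_1(t) = K_2e^(-2t) + 4K_3e^(-3t), x_2(t) = K_1e^(2t) - 3K_3e^(-3t), x_3(t) = K_3e^(-3t)

Coefficient matrix A = [[-2, 0, -4], [0, 2, 15], [0, 0, -3]].
det(A - λI) = 0 gives eigenvalues λ = 2, -2, -3.
For λ=2: eigenvector (0,1,0).
For λ=-2: eigenvector (1,0,0).
For λ=-3: eigenvector (4,-3,1).
General solution: K_1e^(2t)(0,1,0) + K_2e^(-2t)(1,0,0) + K_3e^(-3t)(4,-3,1).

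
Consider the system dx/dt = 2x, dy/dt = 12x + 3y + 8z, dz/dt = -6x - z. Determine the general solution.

Coefficient matrix A = [[2, 0, 0], [12, 3, 8], [-6, 0, -1]].
det(A - λI) = 0 gives eigenvalues λ = -1, 3, 2.
For λ=-1: eigenvector (0,-2,1).
For λ=3: eigenvector (0,1,0).
For λ=2: eigenvector (1,4,-2).
General solution: c_1e^(-t)(0,-2,1) + c_2e^(3t)(0,1,0) + c_3e^(2t)(1,4,-2).

x(t) = c_3e^(2t), y(t) = -2c_1e^(-t) + c_2e^(3t) + 4c_3e^(2t), z(t) = c_1e^(-t) - 2c_3e^(2t)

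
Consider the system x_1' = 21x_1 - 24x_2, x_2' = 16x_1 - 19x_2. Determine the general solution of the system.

Coefficient matrix A = [[21, -24], [16, -19]].
Characteristic polynomial det(A - λI) = λ^2 - 2λ - 15 = 0.
Eigenvalues λ = 5, -3.
For λ=5: (A-λI) row 1 is [16, -24], so an eigenvector is (3, 2).
For λ=-3: (A-λI) row 1 is [24, -24], so an eigenvector is (-1, -1).
General solution: K_1e^(5t)(3,2) + K_2e^(-3t)(-1,-1).

x_1(t) = 3K_1e^(5t) - K_2e^(-3t), x_2(t) = 2K_1e^(5t) - K_2e^(-3t)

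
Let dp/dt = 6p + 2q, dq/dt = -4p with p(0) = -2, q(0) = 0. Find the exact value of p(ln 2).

A = [[6,2],[-4,0]]; eigenvalues λ = 2, 4.
Eigenvectors: (1,-2) for λ=2, (-1,1) for λ=4.
From the initial condition, c_1 = 2, c_2 = 4.
p(ln 2) = (2)(2^2)(1) + (4)(2^4)(-1) = -56.

-56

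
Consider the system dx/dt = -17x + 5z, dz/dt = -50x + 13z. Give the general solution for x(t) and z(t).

Coefficient matrix A = [[-17, 5], [-50, 13]].
Characteristic polynomial det(A - λI) = λ^2 + 4λ + 29 = 0.
Eigenvalues λ = -2 ± 5i (complex conjugate pair).
For λ=-2+5i: an eigenvector is (1,3) - i(0,-1) = (1, 3 + i).
A real fundamental pair from Re and Im of e^((-2+5i)t)v: X_1 = e^(-2t)(cos(5t)·(1,3) + sin(5t)·(0,-1)), X_2 = e^(-2t)(sin(5t)·(1,3) - cos(5t)·(0,-1)).
General solution: C_1X_1 + C_2X_2.

x(t) = C_1e^(-2t)cos(5t) + C_2e^(-2t)sin(5t), z(t) = -C_1e^(-2t)sin(5t) + 3C_1e^(-2t)cos(5t) + 3C_2e^(-2t)sin(5t) + C_2e^(-2t)cos(5t)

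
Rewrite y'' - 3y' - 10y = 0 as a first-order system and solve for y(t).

y(t) = c_1e^(-2t) + c_2e^(5t)

Let x_1 = y, x_2 = y'. Then x_1' = x_2 and x_2' = 10x_1 + 3x_2.
A = [[0,1],[10,3]]; det(A-λI) = λ^2 - 3λ - 10.
Eigenvalues λ = -2, 5 with eigenvectors (1,-2), (1,5).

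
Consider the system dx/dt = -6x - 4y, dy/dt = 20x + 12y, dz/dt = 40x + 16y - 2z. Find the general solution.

x(t) = C_1e^(2t) - 2C_3e^(4t), y(t) = -2C_1e^(2t) + 5C_3e^(4t), z(t) = 2C_1e^(2t) + C_2e^(-2t)

Coefficient matrix A = [[-6, -4, 0], [20, 12, 0], [40, 16, -2]].
det(A - λI) = 0 gives eigenvalues λ = 2, -2, 4.
For λ=2: eigenvector (1,-2,2).
For λ=-2: eigenvector (0,0,1).
For λ=4: eigenvector (-2,5,0).
General solution: C_1e^(2t)(1,-2,2) + C_2e^(-2t)(0,0,1) + C_3e^(4t)(-2,5,0).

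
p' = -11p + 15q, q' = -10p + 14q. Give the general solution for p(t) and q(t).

Coefficient matrix A = [[-11, 15], [-10, 14]].
Characteristic polynomial det(A - λI) = λ^2 - 3λ - 4 = 0.
Eigenvalues λ = -1, 4.
For λ=-1: (A-λI) row 1 is [-10, 15], so an eigenvector is (3, 2).
For λ=4: (A-λI) row 1 is [-15, 15], so an eigenvector is (1, 1).
General solution: c_1e^(-t)(3,2) + c_2e^(4t)(1,1).

p(t) = 3c_1e^(-t) + c_2e^(4t), q(t) = 2c_1e^(-t) + c_2e^(4t)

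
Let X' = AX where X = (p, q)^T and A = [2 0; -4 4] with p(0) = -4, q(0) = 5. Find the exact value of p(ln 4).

-64

A = [[2,0],[-4,4]]; eigenvalues λ = 2, 4.
Eigenvectors: (-1,-2) for λ=2, (0,-1) for λ=4.
From the initial condition, c_1 = 4, c_2 = -13.
p(ln 4) = (4)(4^2)(-1) + (-13)(4^4)(0) = -64.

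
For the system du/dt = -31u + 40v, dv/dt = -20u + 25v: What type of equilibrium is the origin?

A = [[-31,40],[-20,25]]; det(A-λI) = λ^2 + 6λ + 25.
λ = -3 ± 4i: negative real part.

stable spiral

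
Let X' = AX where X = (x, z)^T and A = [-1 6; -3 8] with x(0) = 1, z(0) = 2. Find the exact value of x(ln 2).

A = [[-1,6],[-3,8]]; eigenvalues λ = 5, 2.
Eigenvectors: (-1,-1) for λ=5, (2,1) for λ=2.
From the initial condition, c_1 = -3, c_2 = -1.
x(ln 2) = (-3)(2^5)(-1) + (-1)(2^2)(2) = 88.

88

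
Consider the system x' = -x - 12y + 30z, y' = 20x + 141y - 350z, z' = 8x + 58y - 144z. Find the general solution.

x(t) = -2K_1e^(-4t) + K_3e^(-t), y(t) = 22K_1e^(-4t) + 5K_2e^(t) - 10K_3e^(-t), z(t) = 9K_1e^(-4t) + 2K_2e^(t) - 4K_3e^(-t)

Coefficient matrix A = [[-1, -12, 30], [20, 141, -350], [8, 58, -144]].
det(A - λI) = 0 gives eigenvalues λ = -4, 1, -1.
For λ=-4: eigenvector (-2,22,9).
For λ=1: eigenvector (0,5,2).
For λ=-1: eigenvector (1,-10,-4).
General solution: K_1e^(-4t)(-2,22,9) + K_2e^(t)(0,5,2) + K_3e^(-t)(1,-10,-4).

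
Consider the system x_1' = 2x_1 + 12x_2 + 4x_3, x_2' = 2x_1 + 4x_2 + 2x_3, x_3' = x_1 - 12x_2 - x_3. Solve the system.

Coefficient matrix A = [[2, 12, 4], [2, 4, 2], [1, -12, -1]].
det(A - λI) = 0 gives eigenvalues λ = -2, 4, 3.
For λ=-2: eigenvector (1,0,-1).
For λ=4: eigenvector (2,1,-2).
For λ=3: eigenvector (-4,-2,5).
General solution: C_1e^(-2t)(1,0,-1) + C_2e^(4t)(2,1,-2) + C_3e^(3t)(-4,-2,5).

x_1(t) = C_1e^(-2t) + 2C_2e^(4t) - 4C_3e^(3t), x_2(t) = C_2e^(4t) - 2C_3e^(3t), x_3(t) = -C_1e^(-2t) - 2C_2e^(4t) + 5C_3e^(3t)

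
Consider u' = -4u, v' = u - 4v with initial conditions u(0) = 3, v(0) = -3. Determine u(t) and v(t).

Coefficient matrix A = [[-4, 0], [1, -4]].
Characteristic polynomial det(A - λI) = λ^2 + 8λ + 16 = 0.
Single eigenvalue λ = -4 with algebraic multiplicity 2.
Eigenvector v = (0,1); generalized eigenvector w with (A-λI)w=v is (1,2).
General solution: e^(-4t)[C_1·v + C_2·(t·v + w)].
Applying u(0)=3, v(0)=-3 gives C_1=-9, C_2=3.

u(t) = 3e^(-4t), v(t) = 3te^(-4t) - 3e^(-4t)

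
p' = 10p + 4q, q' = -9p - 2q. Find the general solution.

p(t) = -2c_1e^(4t) - 2c_2te^(4t) + c_2e^(4t), q(t) = 3c_1e^(4t) + 3c_2te^(4t) - 2c_2e^(4t)

Coefficient matrix A = [[10, 4], [-9, -2]].
Characteristic polynomial det(A - λI) = λ^2 - 8λ + 16 = 0.
Single eigenvalue λ = 4 with algebraic multiplicity 2.
Eigenvector v = (-2,3); generalized eigenvector w with (A-λI)w=v is (1,-2).
General solution: e^(4t)[c_1·v + c_2·(t·v + w)].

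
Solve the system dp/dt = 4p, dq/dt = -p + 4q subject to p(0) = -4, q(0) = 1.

Coefficient matrix A = [[4, 0], [-1, 4]].
Characteristic polynomial det(A - λI) = λ^2 - 8λ + 16 = 0.
Single eigenvalue λ = 4 with algebraic multiplicity 2.
Eigenvector v = (0,-1); generalized eigenvector w with (A-λI)w=v is (1,0).
General solution: e^(4t)[c_1·v + c_2·(t·v + w)].
Applying p(0)=-4, q(0)=1 gives c_1=-1, c_2=-4.

p(t) = -4e^(4t), q(t) = 4te^(4t) + e^(4t)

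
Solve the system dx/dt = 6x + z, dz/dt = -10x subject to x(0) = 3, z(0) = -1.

Coefficient matrix A = [[6, 1], [-10, 0]].
Characteristic polynomial det(A - λI) = λ^2 - 6λ + 10 = 0.
Eigenvalues λ = 3 ± i (complex conjugate pair).
For λ=3+i: an eigenvector is (-1,3) - i(0,1) = (-1, 3 - i).
A real fundamental pair from Re and Im of e^((3+i)t)v: X_1 = e^(3t)(cos(t)·(-1,3) + sin(t)·(0,1)), X_2 = e^(3t)(sin(t)·(-1,3) - cos(t)·(0,1)).
General solution: K_1X_1 + K_2X_2.
Applying x(0)=3, z(0)=-1 gives K_1=-3, K_2=-8.

x(t) = 8e^(3t)sin(t) + 3e^(3t)cos(t), z(t) = -27e^(3t)sin(t) - e^(3t)cos(t)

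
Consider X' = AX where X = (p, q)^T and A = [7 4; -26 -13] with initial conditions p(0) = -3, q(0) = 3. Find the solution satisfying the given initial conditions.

Coefficient matrix A = [[7, 4], [-26, -13]].
Characteristic polynomial det(A - λI) = λ^2 + 6λ + 13 = 0.
Eigenvalues λ = -3 ± 2i (complex conjugate pair).
For λ=-3+2i: an eigenvector is (-1,3) - i(1,-2) = (-1 - i, 3 + 2i).
A real fundamental pair from Re and Im of e^((-3+2i)t)v: X_1 = e^(-3t)(cos(2t)·(-1,3) + sin(2t)·(1,-2)), X_2 = e^(-3t)(sin(2t)·(-1,3) - cos(2t)·(1,-2)).
General solution: K_1X_1 + K_2X_2.
Applying p(0)=-3, q(0)=3 gives K_1=-3, K_2=6.

p(t) = -9e^(-3t)sin(2t) - 3e^(-3t)cos(2t), q(t) = 24e^(-3t)sin(2t) + 3e^(-3t)cos(2t)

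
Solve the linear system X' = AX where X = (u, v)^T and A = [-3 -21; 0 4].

u(t) = -3C_1e^(4t) + C_2e^(-3t), v(t) = C_1e^(4t)

Coefficient matrix A = [[-3, -21], [0, 4]].
Characteristic polynomial det(A - λI) = λ^2 - λ - 12 = 0.
Eigenvalues λ = 4, -3.
For λ=4: (A-λI) row 1 is [-7, -21], so an eigenvector is (-3, 1).
For λ=-3: (A-λI) row 1 is [0, -21], so an eigenvector is (1, 0).
General solution: C_1e^(4t)(-3,1) + C_2e^(-3t)(1,0).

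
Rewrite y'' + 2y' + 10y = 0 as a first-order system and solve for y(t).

y(t) = c_1e^(-t)cos(3t) + c_2e^(-t)sin(3t)

Let x_1 = y, x_2 = y'. Then x_1' = x_2 and x_2' = -10x_1 - 2x_2.
A = [[0,1],[-10,-2]]; det(A-λI) = λ^2 + 2λ + 10.
Eigenvalues λ = -1 ± 3i.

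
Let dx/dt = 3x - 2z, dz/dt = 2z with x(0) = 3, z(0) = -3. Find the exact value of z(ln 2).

-12

A = [[3,-2],[0,2]]; eigenvalues λ = 2, 3.
Eigenvectors: (2,1) for λ=2, (-1,0) for λ=3.
From the initial condition, c_1 = -3, c_2 = -9.
z(ln 2) = (-3)(2^2)(1) + (-9)(2^3)(0) = -12.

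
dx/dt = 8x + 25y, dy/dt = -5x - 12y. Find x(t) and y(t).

Coefficient matrix A = [[8, 25], [-5, -12]].
Characteristic polynomial det(A - λI) = λ^2 + 4λ + 29 = 0.
Eigenvalues λ = -2 ± 5i (complex conjugate pair).
For λ=-2+5i: an eigenvector is (1,0) - i(2,-1) = (1 - 2i, 0 + i).
A real fundamental pair from Re and Im of e^((-2+5i)t)v: X_1 = e^(-2t)(cos(5t)·(1,0) + sin(5t)·(2,-1)), X_2 = e^(-2t)(sin(5t)·(1,0) - cos(5t)·(2,-1)).
General solution: C_1X_1 + C_2X_2.

x(t) = 2C_1e^(-2t)sin(5t) + C_1e^(-2t)cos(5t) + C_2e^(-2t)sin(5t) - 2C_2e^(-2t)cos(5t), y(t) = -C_1e^(-2t)sin(5t) + C_2e^(-2t)cos(5t)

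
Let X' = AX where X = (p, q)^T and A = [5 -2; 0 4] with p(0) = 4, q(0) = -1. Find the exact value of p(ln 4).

A = [[5,-2],[0,4]]; eigenvalues λ = 5, 4.
Eigenvectors: (1,0) for λ=5, (-2,-1) for λ=4.
From the initial condition, c_1 = 6, c_2 = 1.
p(ln 4) = (6)(4^5)(1) + (1)(4^4)(-2) = 5632.

5632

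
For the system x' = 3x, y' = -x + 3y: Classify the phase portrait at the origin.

unstable improper node

A = [[3,0],[-1,3]]; det(A-λI) = λ^2 - 6λ + 9.
repeated λ = 3 with a single eigenvector.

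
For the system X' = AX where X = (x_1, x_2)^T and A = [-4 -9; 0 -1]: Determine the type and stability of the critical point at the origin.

A = [[-4,-9],[0,-1]]; det(A-λI) = λ^2 + 5λ + 4.
λ = -1, -4: both negative.

stable node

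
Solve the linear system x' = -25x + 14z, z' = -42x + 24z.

x(t) = 2K_1e^(-4t) - K_2e^(3t), z(t) = 3K_1e^(-4t) - 2K_2e^(3t)

Coefficient matrix A = [[-25, 14], [-42, 24]].
Characteristic polynomial det(A - λI) = λ^2 + λ - 12 = 0.
Eigenvalues λ = -4, 3.
For λ=-4: (A-λI) row 1 is [-21, 14], so an eigenvector is (2, 3).
For λ=3: (A-λI) row 1 is [-28, 14], so an eigenvector is (-1, -2).
General solution: K_1e^(-4t)(2,3) + K_2e^(3t)(-1,-2).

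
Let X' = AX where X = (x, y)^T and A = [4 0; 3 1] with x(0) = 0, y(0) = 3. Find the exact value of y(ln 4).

A = [[4,0],[3,1]]; eigenvalues λ = 1, 4.
Eigenvectors: (0,-1) for λ=1, (1,1) for λ=4.
From the initial condition, c_1 = -3, c_2 = 0.
y(ln 4) = (-3)(4^1)(-1) + (0)(4^4)(1) = 12.

12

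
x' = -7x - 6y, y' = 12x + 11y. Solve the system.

x(t) = -C_1e^(5t) - C_2e^(-t), y(t) = 2C_1e^(5t) + C_2e^(-t)

Coefficient matrix A = [[-7, -6], [12, 11]].
Characteristic polynomial det(A - λI) = λ^2 - 4λ - 5 = 0.
Eigenvalues λ = 5, -1.
For λ=5: (A-λI) row 1 is [-12, -6], so an eigenvector is (-1, 2).
For λ=-1: (A-λI) row 1 is [-6, -6], so an eigenvector is (-1, 1).
General solution: C_1e^(5t)(-1,2) + C_2e^(-t)(-1,1).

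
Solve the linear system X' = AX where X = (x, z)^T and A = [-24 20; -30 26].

Coefficient matrix A = [[-24, 20], [-30, 26]].
Characteristic polynomial det(A - λI) = λ^2 - 2λ - 24 = 0.
Eigenvalues λ = -4, 6.
For λ=-4: (A-λI) row 1 is [-20, 20], so an eigenvector is (1, 1).
For λ=6: (A-λI) row 1 is [-30, 20], so an eigenvector is (-2, -3).
General solution: C_1e^(-4t)(1,1) + C_2e^(6t)(-2,-3).

x(t) = C_1e^(-4t) - 2C_2e^(6t), z(t) = C_1e^(-4t) - 3C_2e^(6t)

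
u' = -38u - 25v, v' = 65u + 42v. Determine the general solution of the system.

u(t) = 2C_1e^(2t)sin(5t) + C_1e^(2t)cos(5t) + C_2e^(2t)sin(5t) - 2C_2e^(2t)cos(5t), v(t) = -3C_1e^(2t)sin(5t) - 2C_1e^(2t)cos(5t) - 2C_2e^(2t)sin(5t) + 3C_2e^(2t)cos(5t)

Coefficient matrix A = [[-38, -25], [65, 42]].
Characteristic polynomial det(A - λI) = λ^2 - 4λ + 29 = 0.
Eigenvalues λ = 2 ± 5i (complex conjugate pair).
For λ=2+5i: an eigenvector is (1,-2) - i(2,-3) = (1 - 2i, -2 + 3i).
A real fundamental pair from Re and Im of e^((2+5i)t)v: X_1 = e^(2t)(cos(5t)·(1,-2) + sin(5t)·(2,-3)), X_2 = e^(2t)(sin(5t)·(1,-2) - cos(5t)·(2,-3)).
General solution: C_1X_1 + C_2X_2.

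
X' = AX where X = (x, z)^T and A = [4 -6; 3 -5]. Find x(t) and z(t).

x(t) = -C_1e^(-2t) - 2C_2e^(t), z(t) = -C_1e^(-2t) - C_2e^(t)

Coefficient matrix A = [[4, -6], [3, -5]].
Characteristic polynomial det(A - λI) = λ^2 + λ - 2 = 0.
Eigenvalues λ = -2, 1.
For λ=-2: (A-λI) row 1 is [6, -6], so an eigenvector is (-1, -1).
For λ=1: (A-λI) row 1 is [3, -6], so an eigenvector is (-2, -1).
General solution: C_1e^(-2t)(-1,-1) + C_2e^(t)(-2,-1).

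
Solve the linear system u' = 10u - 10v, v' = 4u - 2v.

u(t) = -2K_1e^(4t)sin(2t) + K_1e^(4t)cos(2t) + K_2e^(4t)sin(2t) + 2K_2e^(4t)cos(2t), v(t) = -K_1e^(4t)sin(2t) + K_1e^(4t)cos(2t) + K_2e^(4t)sin(2t) + K_2e^(4t)cos(2t)

Coefficient matrix A = [[10, -10], [4, -2]].
Characteristic polynomial det(A - λI) = λ^2 - 8λ + 20 = 0.
Eigenvalues λ = 4 ± 2i (complex conjugate pair).
For λ=4+2i: an eigenvector is (1,1) - i(-2,-1) = (1 + 2i, 1 + i).
A real fundamental pair from Re and Im of e^((4+2i)t)v: X_1 = e^(4t)(cos(2t)·(1,1) + sin(2t)·(-2,-1)), X_2 = e^(4t)(sin(2t)·(1,1) - cos(2t)·(-2,-1)).
General solution: K_1X_1 + K_2X_2.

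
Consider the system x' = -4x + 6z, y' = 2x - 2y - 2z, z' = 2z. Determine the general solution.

x(t) = C_1e^(-4t) - C_3e^(2t), y(t) = -C_1e^(-4t) + C_2e^(-2t), z(t) = -C_3e^(2t)

Coefficient matrix A = [[-4, 0, 6], [2, -2, -2], [0, 0, 2]].
det(A - λI) = 0 gives eigenvalues λ = -4, -2, 2.
For λ=-4: eigenvector (1,-1,0).
For λ=-2: eigenvector (0,1,0).
For λ=2: eigenvector (-1,0,-1).
General solution: C_1e^(-4t)(1,-1,0) + C_2e^(-2t)(0,1,0) + C_3e^(2t)(-1,0,-1).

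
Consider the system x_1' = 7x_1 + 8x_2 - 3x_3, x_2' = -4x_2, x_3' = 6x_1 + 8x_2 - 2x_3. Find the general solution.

x_1(t) = c_1e^(4t) - c_2e^(-4t) + c_3e^(t), x_2(t) = c_2e^(-4t), x_3(t) = c_1e^(4t) - c_2e^(-4t) + 2c_3e^(t)

Coefficient matrix A = [[7, 8, -3], [0, -4, 0], [6, 8, -2]].
det(A - λI) = 0 gives eigenvalues λ = 4, -4, 1.
For λ=4: eigenvector (1,0,1).
For λ=-4: eigenvector (-1,1,-1).
For λ=1: eigenvector (1,0,2).
General solution: c_1e^(4t)(1,0,1) + c_2e^(-4t)(-1,1,-1) + c_3e^(t)(1,0,2).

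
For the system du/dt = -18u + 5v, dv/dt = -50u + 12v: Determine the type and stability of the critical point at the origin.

stable spiral

A = [[-18,5],[-50,12]]; det(A-λI) = λ^2 + 6λ + 34.
λ = -3 ± 5i: negative real part.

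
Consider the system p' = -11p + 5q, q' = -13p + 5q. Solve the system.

p(t) = -2c_1e^(-3t)sin(t) - c_1e^(-3t)cos(t) - c_2e^(-3t)sin(t) + 2c_2e^(-3t)cos(t), q(t) = -3c_1e^(-3t)sin(t) - 2c_1e^(-3t)cos(t) - 2c_2e^(-3t)sin(t) + 3c_2e^(-3t)cos(t)

Coefficient matrix A = [[-11, 5], [-13, 5]].
Characteristic polynomial det(A - λI) = λ^2 + 6λ + 10 = 0.
Eigenvalues λ = -3 ± i (complex conjugate pair).
For λ=-3+i: an eigenvector is (-1,-2) - i(-2,-3) = (-1 + 2i, -2 + 3i).
A real fundamental pair from Re and Im of e^((-3+i)t)v: X_1 = e^(-3t)(cos(t)·(-1,-2) + sin(t)·(-2,-3)), X_2 = e^(-3t)(sin(t)·(-1,-2) - cos(t)·(-2,-3)).
General solution: c_1X_1 + c_2X_2.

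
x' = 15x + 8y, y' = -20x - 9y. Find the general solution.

Coefficient matrix A = [[15, 8], [-20, -9]].
Characteristic polynomial det(A - λI) = λ^2 - 6λ + 25 = 0.
Eigenvalues λ = 3 ± 4i (complex conjugate pair).
For λ=3+4i: an eigenvector is (1,-2) - i(-1,1) = (1 + i, -2 - i).
A real fundamental pair from Re and Im of e^((3+4i)t)v: X_1 = e^(3t)(cos(4t)·(1,-2) + sin(4t)·(-1,1)), X_2 = e^(3t)(sin(4t)·(1,-2) - cos(4t)·(-1,1)).
General solution: c_1X_1 + c_2X_2.

x(t) = -c_1e^(3t)sin(4t) + c_1e^(3t)cos(4t) + c_2e^(3t)sin(4t) + c_2e^(3t)cos(4t), y(t) = c_1e^(3t)sin(4t) - 2c_1e^(3t)cos(4t) - 2c_2e^(3t)sin(4t) - c_2e^(3t)cos(4t)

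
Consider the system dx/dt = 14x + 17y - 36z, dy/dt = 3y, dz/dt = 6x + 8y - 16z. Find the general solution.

x(t) = 5c_1e^(3t) + 3c_2e^(2t) + 2c_3e^(-4t), y(t) = c_1e^(3t), z(t) = 2c_1e^(3t) + c_2e^(2t) + c_3e^(-4t)

Coefficient matrix A = [[14, 17, -36], [0, 3, 0], [6, 8, -16]].
det(A - λI) = 0 gives eigenvalues λ = 3, 2, -4.
For λ=3: eigenvector (5,1,2).
For λ=2: eigenvector (3,0,1).
For λ=-4: eigenvector (2,0,1).
General solution: c_1e^(3t)(5,1,2) + c_2e^(2t)(3,0,1) + c_3e^(-4t)(2,0,1).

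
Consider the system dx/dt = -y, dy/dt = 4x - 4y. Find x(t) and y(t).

Coefficient matrix A = [[0, -1], [4, -4]].
Characteristic polynomial det(A - λI) = λ^2 + 4λ + 4 = 0.
Single eigenvalue λ = -2 with algebraic multiplicity 2.
Eigenvector v = (-1,-2); generalized eigenvector w with (A-λI)w=v is (0,1).
General solution: e^(-2t)[C_1·v + C_2·(t·v + w)].

x(t) = -C_1e^(-2t) - C_2te^(-2t), y(t) = -2C_1e^(-2t) - 2C_2te^(-2t) + C_2e^(-2t)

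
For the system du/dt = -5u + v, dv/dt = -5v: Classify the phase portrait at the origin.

stable improper node

A = [[-5,1],[0,-5]]; det(A-λI) = λ^2 + 10λ + 25.
repeated λ = -5 with a single eigenvector.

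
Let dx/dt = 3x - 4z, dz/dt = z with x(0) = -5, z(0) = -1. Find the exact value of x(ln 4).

-200

A = [[3,-4],[0,1]]; eigenvalues λ = 1, 3.
Eigenvectors: (-2,-1) for λ=1, (1,0) for λ=3.
From the initial condition, c_1 = 1, c_2 = -3.
x(ln 4) = (1)(4^1)(-2) + (-3)(4^3)(1) = -200.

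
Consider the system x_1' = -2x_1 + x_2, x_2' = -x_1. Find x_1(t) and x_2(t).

x_1(t) = c_1e^(-t) + c_2te^(-t) + 2c_2e^(-t), x_2(t) = c_1e^(-t) + c_2te^(-t) + 3c_2e^(-t)

Coefficient matrix A = [[-2, 1], [-1, 0]].
Characteristic polynomial det(A - λI) = λ^2 + 2λ + 1 = 0.
Single eigenvalue λ = -1 with algebraic multiplicity 2.
Eigenvector v = (1,1); generalized eigenvector w with (A-λI)w=v is (2,3).
General solution: e^(-t)[c_1·v + c_2·(t·v + w)].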